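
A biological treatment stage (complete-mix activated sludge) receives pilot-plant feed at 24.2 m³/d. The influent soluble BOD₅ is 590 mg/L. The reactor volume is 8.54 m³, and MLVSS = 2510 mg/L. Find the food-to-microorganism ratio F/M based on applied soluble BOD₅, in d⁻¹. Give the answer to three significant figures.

F/M ≈ 0.666 d⁻¹

Food-to-microorganism ratio F/M = Q S₀ / (V X) = 24.2 × 590 / (8.540 × 2510) = 0.6661 d⁻¹.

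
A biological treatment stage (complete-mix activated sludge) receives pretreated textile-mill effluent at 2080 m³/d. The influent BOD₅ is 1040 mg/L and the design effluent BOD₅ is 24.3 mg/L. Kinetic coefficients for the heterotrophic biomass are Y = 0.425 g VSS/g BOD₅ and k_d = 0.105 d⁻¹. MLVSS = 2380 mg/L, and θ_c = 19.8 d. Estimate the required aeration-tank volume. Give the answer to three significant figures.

Steady-state biomass mass balance: V·X·(1 + k_d·θ_c) = Y·Q·(S₀ − S)·θ_c, so V = 0.425 × 2080 × (1040 − 24.3) × 19.8 / [2380 × (1 + 0.105 × 19.8)] = 1.78×10^7 / 7328 = 2426 m³.

V ≈ 2430 m³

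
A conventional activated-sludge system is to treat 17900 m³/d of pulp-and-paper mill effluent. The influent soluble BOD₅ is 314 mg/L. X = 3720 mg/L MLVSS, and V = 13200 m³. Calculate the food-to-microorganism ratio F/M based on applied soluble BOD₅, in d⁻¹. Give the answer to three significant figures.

F/M ≈ 0.114 d⁻¹

F/M = Q·S₀ / (V·X) = 17900 × 314 / (13200 × 3720) = 0.1145 g soluble BOD₅·(g VSS·d)⁻¹.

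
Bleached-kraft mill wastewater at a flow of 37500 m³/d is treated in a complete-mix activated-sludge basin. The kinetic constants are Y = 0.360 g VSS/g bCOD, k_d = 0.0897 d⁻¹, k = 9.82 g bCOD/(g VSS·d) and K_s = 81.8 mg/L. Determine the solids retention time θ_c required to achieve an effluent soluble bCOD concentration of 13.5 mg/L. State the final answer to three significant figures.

Specific growth rate at S = 13.5 mg/L: μ = YkS/(K_s+S) = 0.360·9.82·13.5/(81.8+13.5) = 0.5008 d⁻¹.
θ_c = 1/(μ − k_d) = 1/(0.5008 − 0.0897) = 1/0.4111 = 2.433 d.

θ_c ≈ 2.43 d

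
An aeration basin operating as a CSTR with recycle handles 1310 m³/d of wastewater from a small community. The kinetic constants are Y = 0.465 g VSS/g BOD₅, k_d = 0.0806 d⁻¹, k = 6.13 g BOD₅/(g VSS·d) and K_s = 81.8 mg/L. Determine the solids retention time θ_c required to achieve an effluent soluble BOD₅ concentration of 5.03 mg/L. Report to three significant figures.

θ_c ≈ 11.8 d

At the target effluent, Y k S/(K_s+S) = 0.465×6.13×5.03/86.83 = 0.1651 d⁻¹.
1/θ_c = 0.1651 − 0.0806 = 0.08452 d⁻¹, so θ_c = 11.83 d.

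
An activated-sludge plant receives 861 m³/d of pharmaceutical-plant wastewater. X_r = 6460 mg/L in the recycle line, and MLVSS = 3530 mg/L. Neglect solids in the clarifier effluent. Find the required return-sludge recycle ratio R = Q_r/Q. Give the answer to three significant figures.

R = Q_r/Q = X/(X_r − X) = 3530 / (6460 − 3530) = 1.205.

R ≈ 1.20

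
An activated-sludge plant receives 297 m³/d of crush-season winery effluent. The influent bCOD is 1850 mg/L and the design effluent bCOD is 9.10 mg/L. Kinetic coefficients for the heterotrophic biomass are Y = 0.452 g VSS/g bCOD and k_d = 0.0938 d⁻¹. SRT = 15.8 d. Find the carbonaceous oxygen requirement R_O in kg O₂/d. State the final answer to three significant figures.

R_O ≈ 405 kg O₂/d

The observed yield is Y_obs = Y/(1 + k_d·θ_c) = 0.452 / (1 + 0.0938 × 15.8) = 0.452 / 2.482 = 0.1821 g VSS per g bCOD removed.
Q·(S₀ − S) = 297 × (1850 − 9.10) × 10⁻³ = 546.7 kg/d removed.
Biomass synthesised: P_X = Y_obs × 546.7 = 99.57 kg VSS/d.
R_O = Q·ΔS − 1.42 P_X = 546.7 − 141.4 = 405.4 kg O₂/d.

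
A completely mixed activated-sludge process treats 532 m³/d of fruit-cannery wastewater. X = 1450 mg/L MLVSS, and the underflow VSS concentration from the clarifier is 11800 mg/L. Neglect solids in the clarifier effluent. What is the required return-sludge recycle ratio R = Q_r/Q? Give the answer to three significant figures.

Solids balance on the clarifier gives (1+R)X = R·X_r, so R = X/(X_r − X) = 1450 / (11800 − 1450) = 0.1401.

R ≈ 0.140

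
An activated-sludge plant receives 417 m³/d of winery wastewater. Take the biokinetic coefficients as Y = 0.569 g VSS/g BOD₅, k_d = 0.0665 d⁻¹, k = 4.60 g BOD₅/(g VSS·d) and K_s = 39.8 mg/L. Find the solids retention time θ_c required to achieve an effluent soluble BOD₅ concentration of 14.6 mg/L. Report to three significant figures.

Specific growth rate at S = 14.6 mg/L: μ = YkS/(K_s+S) = 0.569·4.60·14.6/(39.8+14.6) = 0.7025 d⁻¹.
1/θ_c = 0.7025 − 0.0665 = 0.6360 d⁻¹, so θ_c = 1.572 d.

θ_c ≈ 1.57 d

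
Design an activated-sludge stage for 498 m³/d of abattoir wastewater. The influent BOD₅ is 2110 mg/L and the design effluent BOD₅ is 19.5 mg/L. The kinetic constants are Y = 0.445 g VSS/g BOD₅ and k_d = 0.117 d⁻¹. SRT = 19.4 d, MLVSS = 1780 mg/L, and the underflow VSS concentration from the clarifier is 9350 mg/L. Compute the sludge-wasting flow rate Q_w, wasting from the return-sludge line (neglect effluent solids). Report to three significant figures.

Steady-state biomass mass balance: V·X·(1 + k_d·θ_c) = Y·Q·(S₀ − S)·θ_c, so V = 0.445 × 498 × (2110 − 19.5) × 19.4 / [1780 × (1 + 0.117 × 19.4)] = 8.99×10^6 / 5820 = 1544 m³.
Wasting from the return line (neglecting effluent solids): Q_w = V·X / (θ_c·X_r) = 1544 × 1780 / (19.4 × 9350) = 15.15 m³/d.

Q_w ≈ 15.2 m³/d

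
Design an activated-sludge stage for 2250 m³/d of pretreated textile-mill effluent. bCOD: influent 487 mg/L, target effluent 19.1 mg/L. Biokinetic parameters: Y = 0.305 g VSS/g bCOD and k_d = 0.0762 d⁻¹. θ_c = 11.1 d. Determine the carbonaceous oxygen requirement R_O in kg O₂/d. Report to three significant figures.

Observed yield with endogenous decay: Y_obs = Y / (1 + k_d·θ_c) = 0.305 / (1 + 0.0762 × 11.1) = 0.305 / 1.846 = 0.1652 g VSS/g bCOD.
Mass of bCOD removed per day: Q(S₀ − S) = 2250 × 467.9 g/m³ = 1053 kg/d.
P_X = Y_obs·Q·(S₀ − S) = 0.1652 × 1053 = 174.0 kg VSS/d.
R_O = Q·ΔS − 1.42 P_X = 1053 − 247.0 = 805.8 kg O₂/d.

R_O ≈ 806 kg O₂/d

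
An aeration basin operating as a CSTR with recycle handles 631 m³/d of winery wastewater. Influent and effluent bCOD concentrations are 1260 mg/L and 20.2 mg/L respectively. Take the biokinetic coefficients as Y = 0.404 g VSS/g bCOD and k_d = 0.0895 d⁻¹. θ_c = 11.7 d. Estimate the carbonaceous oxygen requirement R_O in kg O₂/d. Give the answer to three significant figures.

Y_obs = Y / (1 + k_d θ_c) = 0.404 / (1 + 0.0895 × 11.7) = 0.404 / 2.047 = 0.1973.
Mass of bCOD removed per day: Q(S₀ − S) = 631 × 1240 g/m³ = 782.3 kg/d.
Net sludge production P_X = 0.1973 × 782.3 = 154.4 kg VSS/d.
R_O = Q·(S₀ − S) − 1.42·P_X = 782.3 − 1.42 × 154.4 = 563.1 kg O₂/d.

R_O ≈ 563 kg O₂/d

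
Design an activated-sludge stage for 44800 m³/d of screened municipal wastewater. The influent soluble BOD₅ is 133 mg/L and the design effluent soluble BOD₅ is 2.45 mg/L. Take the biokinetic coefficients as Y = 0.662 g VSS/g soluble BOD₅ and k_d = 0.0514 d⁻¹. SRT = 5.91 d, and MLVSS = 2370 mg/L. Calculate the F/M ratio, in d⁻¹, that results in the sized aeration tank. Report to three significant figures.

Steady-state biomass mass balance: V·X·(1 + k_d·θ_c) = Y·Q·(S₀ − S)·θ_c, so V = 0.662 × 44800 × (133 − 2.45) × 5.91 / [2370 × (1 + 0.0514 × 5.91)] = 2.29×10^7 / 3090 = 7405 m³.
F/M = Q·S₀ / (V·X) = 44800 × 133 / (7405 × 2370) = 0.3395 g soluble BOD₅·(g VSS·d)⁻¹.

F/M ≈ 0.339 d⁻¹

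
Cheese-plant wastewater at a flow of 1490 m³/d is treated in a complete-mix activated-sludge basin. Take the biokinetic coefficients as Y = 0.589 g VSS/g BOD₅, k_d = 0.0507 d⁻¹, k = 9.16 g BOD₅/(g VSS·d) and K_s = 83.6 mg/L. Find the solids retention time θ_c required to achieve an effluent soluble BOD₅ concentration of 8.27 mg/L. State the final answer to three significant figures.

At the target effluent, Y k S/(K_s+S) = 0.589×9.16×8.27/91.87 = 0.4857 d⁻¹.
Then 1/θ_c = μ − k_d = 0.4857 − 0.0507 = 0.4350 d⁻¹, giving θ_c = 2.299 d.

θ_c ≈ 2.30 d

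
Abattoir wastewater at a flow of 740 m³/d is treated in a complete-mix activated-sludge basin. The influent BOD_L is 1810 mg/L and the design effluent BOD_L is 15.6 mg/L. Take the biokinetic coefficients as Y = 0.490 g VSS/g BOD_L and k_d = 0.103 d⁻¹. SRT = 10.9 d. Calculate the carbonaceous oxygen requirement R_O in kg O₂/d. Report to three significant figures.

The observed yield is Y_obs = Y/(1 + k_d·θ_c) = 0.490 / (1 + 0.103 × 10.9) = 0.490 / 2.123 = 0.2308 g VSS per g BOD_L removed.
ΔS = 1810 − 15.6 = 1794 mg/L, so the substrate removal rate is 740 × 1794/1000 = 1328 kg BOD_L/d.
Net sludge production P_X = 0.2308 × 1328 = 306.5 kg VSS/d.
R_O = Q·ΔS − 1.42 P_X = 1328 − 435.3 = 892.6 kg O₂/d.

R_O ≈ 893 kg O₂/d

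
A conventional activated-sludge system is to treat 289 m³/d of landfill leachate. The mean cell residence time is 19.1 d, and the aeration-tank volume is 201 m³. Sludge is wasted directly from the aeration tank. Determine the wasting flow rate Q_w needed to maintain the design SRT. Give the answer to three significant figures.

For wasting at MLVSS concentration, Q_w = V/θ_c = 201.0/19.1 = 10.52 m³/d.

Q_w ≈ 10.5 m³/d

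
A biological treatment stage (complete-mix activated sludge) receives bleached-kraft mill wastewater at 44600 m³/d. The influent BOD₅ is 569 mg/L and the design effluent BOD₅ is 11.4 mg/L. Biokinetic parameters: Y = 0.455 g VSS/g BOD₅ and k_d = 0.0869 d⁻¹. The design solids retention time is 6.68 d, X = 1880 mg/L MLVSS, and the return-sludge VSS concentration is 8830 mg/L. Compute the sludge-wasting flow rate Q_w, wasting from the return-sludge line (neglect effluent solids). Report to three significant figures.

Steady-state biomass mass balance: V·X·(1 + k_d·θ_c) = Y·Q·(S₀ − S)·θ_c, so V = 0.455 × 44600 × (569 − 11.4) × 6.68 / [1880 × (1 + 0.0869 × 6.68)] = 7.56×10^7 / 2971 = 25439 m³.
θ_c = V·X/(Q_w·X_r) when wasting from the recycle, so Q_w = V·X/(θ_c·X_r) = 25439 × 1880 / (6.68 × 8830) = 810.8 m³/d.

Q_w ≈ 811 m³/d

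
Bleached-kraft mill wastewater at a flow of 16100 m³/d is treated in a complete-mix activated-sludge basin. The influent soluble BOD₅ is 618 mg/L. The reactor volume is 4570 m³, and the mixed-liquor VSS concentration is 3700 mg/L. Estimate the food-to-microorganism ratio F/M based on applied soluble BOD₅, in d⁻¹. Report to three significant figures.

F/M = Q·S₀ / (V·X) = 16100 × 618 / (4570 × 3700) = 0.5884 g soluble BOD₅·(g VSS·d)⁻¹.

F/M ≈ 0.588 d⁻¹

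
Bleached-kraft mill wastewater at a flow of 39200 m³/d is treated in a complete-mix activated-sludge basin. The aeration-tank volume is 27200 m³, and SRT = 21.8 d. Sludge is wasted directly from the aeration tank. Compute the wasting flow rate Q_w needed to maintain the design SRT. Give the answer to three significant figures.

Wasting from the aeration tank: Q_w = V / θ_c = 27200 / 21.8 = 1248 m³/d.

Q_w ≈ 1250 m³/d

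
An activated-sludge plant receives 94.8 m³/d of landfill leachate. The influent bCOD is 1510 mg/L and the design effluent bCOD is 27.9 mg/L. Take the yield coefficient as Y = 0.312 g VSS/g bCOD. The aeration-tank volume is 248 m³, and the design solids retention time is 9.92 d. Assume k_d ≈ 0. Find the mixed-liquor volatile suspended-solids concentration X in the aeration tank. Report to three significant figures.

Without decay, X = Y Q (S₀−S) θ_c / V = 0.312 × 94.8 × (1510 − 27.9) × 9.92 / 248 = 1753 mg/L.

X ≈ 1750 mg/L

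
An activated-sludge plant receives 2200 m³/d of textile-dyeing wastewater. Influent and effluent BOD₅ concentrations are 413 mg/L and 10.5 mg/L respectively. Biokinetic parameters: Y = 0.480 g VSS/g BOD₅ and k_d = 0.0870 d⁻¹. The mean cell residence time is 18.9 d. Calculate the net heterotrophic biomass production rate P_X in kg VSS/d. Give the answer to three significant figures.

Correct the yield for decay: Y_obs = Y/(1 + k_d θ_c) = 0.480 / (1 + 0.0870 × 18.9) = 0.480 / 2.644 = 0.1815.
Q·(S₀ − S) = 2200 × (413 − 10.5) × 10⁻³ = 885.5 kg/d removed.
So the net sludge growth is P_X = 0.1815 × 885.5 = 160.7 kg VSS/d.

P_X ≈ 161 kg VSS/d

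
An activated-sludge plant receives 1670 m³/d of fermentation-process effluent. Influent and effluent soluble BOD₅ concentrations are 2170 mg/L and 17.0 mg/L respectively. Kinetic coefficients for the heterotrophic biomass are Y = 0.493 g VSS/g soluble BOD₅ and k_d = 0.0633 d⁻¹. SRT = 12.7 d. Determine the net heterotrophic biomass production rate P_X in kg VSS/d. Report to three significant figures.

P_X ≈ 983 kg VSS/d

The observed yield is Y_obs = Y/(1 + k_d·θ_c) = 0.493 / (1 + 0.0633 × 12.7) = 0.493 / 1.804 = 0.2733 g VSS per g soluble BOD₅ removed.
Q·(S₀ − S) = 1670 × (2170 − 17.0) × 10⁻³ = 3596 kg/d removed.
Net biomass production P_X = Y_obs × Q·(S₀ − S) = 0.2733 × 3596 = 982.6 kg VSS/d.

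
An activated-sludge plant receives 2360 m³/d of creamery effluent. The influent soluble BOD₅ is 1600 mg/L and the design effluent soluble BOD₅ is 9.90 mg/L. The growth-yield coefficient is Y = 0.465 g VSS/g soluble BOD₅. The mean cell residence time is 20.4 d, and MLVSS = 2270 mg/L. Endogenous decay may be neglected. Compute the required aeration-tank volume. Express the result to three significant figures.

With k_d = 0 the design equation reduces to V = Y Q (S₀−S) θ_c / X = 0.465 × 2360 × (1600 − 9.90) × 20.4 / 2270 = 15682 m³.

V ≈ 15700 m³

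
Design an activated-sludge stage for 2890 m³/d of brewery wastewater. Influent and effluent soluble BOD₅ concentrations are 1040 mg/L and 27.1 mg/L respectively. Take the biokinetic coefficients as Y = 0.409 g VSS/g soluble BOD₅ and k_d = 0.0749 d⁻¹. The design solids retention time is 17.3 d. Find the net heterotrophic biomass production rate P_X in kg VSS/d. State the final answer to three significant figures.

P_X ≈ 522 kg VSS/d

The observed yield is Y_obs = Y/(1 + k_d·θ_c) = 0.409 / (1 + 0.0749 × 17.3) = 0.409 / 2.296 = 0.1782 g VSS per g soluble BOD₅ removed.
Substrate removed = Q·(S₀ − S) = 2890 m³/d × (1040 − 27.1) g/m³ = 2.93×10^6 g/d = 2927 kg/d.
So the net sludge growth is P_X = 0.1782 × 2927 = 521.5 kg VSS/d.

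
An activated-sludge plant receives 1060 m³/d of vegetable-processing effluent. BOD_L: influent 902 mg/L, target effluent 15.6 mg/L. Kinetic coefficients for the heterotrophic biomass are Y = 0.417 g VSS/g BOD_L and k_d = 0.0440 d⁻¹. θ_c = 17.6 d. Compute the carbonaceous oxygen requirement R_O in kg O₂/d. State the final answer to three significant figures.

Y_obs = Y / (1 + k_d θ_c) = 0.417 / (1 + 0.0440 × 17.6) = 0.417 / 1.774 = 0.2350.
Substrate removed = Q·(S₀ − S) = 1060 m³/d × (902 − 15.6) g/m³ = 9.4×10^5 g/d = 939.6 kg/d.
P_X = Y_obs·Q·(S₀ − S) = 0.2350 × 939.6 = 220.8 kg VSS/d.
R_O = Q·(S₀ − S) − 1.42·P_X = 939.6 − 1.42 × 220.8 = 626.0 kg O₂/d.

R_O ≈ 626 kg O₂/d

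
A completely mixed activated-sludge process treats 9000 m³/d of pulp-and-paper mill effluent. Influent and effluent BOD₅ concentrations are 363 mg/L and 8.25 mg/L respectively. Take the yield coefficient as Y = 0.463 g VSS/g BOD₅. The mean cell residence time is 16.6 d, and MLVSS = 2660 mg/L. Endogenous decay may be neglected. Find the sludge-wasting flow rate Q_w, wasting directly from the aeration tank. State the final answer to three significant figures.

With k_d = 0 the design equation reduces to V = Y Q (S₀−S) θ_c / X = 0.463 × 9000 × (363 − 8.25) × 16.6 / 2660 = 9225 m³.
With mixed-liquor wasting, θ_c = V/Q_w, so Q_w = V/θ_c = 9225/16.6 = 555.7 m³/d.

Q_w ≈ 556 m³/d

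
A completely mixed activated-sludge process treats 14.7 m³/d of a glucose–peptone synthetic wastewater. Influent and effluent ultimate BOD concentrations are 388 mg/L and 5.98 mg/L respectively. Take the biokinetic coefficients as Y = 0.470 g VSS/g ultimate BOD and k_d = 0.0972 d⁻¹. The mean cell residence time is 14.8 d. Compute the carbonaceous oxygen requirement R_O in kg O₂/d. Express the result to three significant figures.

R_O ≈ 4.08 kg O₂/d

Y_obs = Y / (1 + k_d θ_c) = 0.470 / (1 + 0.0972 × 14.8) = 0.470 / 2.439 = 0.1927.
Q·(S₀ − S) = 14.7 × (388 − 5.98) × 10⁻³ = 5.616 kg/d removed.
P_X = Y_obs·Q·(S₀ − S) = 0.1927 × 5.616 = 1.082 kg VSS/d.
R_O = Q·ΔS − 1.42 P_X = 5.616 − 1.537 = 4.079 kg O₂/d.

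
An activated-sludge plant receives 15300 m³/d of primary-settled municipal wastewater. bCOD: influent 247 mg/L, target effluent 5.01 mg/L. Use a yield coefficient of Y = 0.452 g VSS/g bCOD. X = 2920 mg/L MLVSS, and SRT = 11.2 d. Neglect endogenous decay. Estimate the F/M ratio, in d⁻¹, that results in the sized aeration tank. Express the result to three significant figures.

F/M ≈ 0.202 d⁻¹

V·X = Y·Q·ΔS·θ_c gives V = 0.452 × 15300 × (247 − 5.01) × 11.2 / 2920 = 6419 m³.
F/M = Q·S₀ / (V·X) = 15300 × 247 / (6419 × 2920) = 0.2016 g bCOD·(g VSS·d)⁻¹.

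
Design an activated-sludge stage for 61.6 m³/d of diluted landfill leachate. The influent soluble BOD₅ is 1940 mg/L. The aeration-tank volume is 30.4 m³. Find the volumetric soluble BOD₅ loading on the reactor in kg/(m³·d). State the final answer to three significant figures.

L_v ≈ 3.93 kg soluble BOD₅/(m³·d)

L_v = Q S₀ / V = 61.6 × 1940 × 10⁻³ / 30.40 = 3.931 kg/(m³·d).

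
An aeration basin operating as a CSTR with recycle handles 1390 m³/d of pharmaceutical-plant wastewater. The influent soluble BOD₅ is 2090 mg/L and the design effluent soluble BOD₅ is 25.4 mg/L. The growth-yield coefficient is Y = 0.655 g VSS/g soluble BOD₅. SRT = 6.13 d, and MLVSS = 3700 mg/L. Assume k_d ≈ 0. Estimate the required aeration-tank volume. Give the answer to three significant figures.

V ≈ 3110 m³

With k_d = 0 the design equation reduces to V = Y Q (S₀−S) θ_c / X = 0.655 × 1390 × (2090 − 25.4) × 6.13 / 3700 = 3114 m³.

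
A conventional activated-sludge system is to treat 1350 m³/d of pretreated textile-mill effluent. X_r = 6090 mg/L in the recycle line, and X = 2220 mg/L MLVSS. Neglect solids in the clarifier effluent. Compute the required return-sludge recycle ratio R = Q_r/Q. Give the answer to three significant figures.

R ≈ 0.574

R = Q_r/Q = X/(X_r − X) = 2220 / (6090 − 2220) = 0.5736.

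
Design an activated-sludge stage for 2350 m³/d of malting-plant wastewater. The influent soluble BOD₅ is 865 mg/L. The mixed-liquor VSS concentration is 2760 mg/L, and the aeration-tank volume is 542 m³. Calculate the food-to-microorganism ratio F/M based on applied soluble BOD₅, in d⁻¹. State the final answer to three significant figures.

F/M = applied load / biomass = Q·S₀/(V·X) = 2350 × 865 / (542.0 × 2760) = 1.359 d⁻¹.

F/M ≈ 1.36 d⁻¹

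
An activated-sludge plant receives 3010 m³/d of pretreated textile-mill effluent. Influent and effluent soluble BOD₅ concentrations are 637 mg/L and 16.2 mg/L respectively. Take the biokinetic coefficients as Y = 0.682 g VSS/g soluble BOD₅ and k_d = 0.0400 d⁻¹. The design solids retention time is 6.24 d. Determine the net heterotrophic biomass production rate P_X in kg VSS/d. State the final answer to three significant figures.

P_X ≈ 1020 kg VSS/d

Correct the yield for decay: Y_obs = Y/(1 + k_d θ_c) = 0.682 / (1 + 0.0400 × 6.24) = 0.682 / 1.250 = 0.5458.
Q·(S₀ − S) = 3010 × (637 − 16.2) × 10⁻³ = 1869 kg/d removed.
Biomass produced: P_X = Y_obs·Q·ΔS = 0.5458 × 1869 ≈ 1020 kg VSS/d.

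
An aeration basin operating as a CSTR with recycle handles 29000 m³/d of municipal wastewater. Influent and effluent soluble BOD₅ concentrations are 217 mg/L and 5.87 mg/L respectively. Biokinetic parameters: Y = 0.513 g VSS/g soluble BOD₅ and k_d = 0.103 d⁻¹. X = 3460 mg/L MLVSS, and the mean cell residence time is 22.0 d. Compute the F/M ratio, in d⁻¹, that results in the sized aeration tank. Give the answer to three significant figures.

Steady-state biomass mass balance: V·X·(1 + k_d·θ_c) = Y·Q·(S₀ − S)·θ_c, so V = 0.513 × 29000 × (217 − 5.87) × 22.0 / [3460 × (1 + 0.103 × 22.0)] = 6.91×10^7 / 11300 = 6115 m³.
F/M = applied load / biomass = Q·S₀/(V·X) = 29000 × 217 / (6115 × 3460) = 0.2974 d⁻¹.

F/M ≈ 0.297 d⁻¹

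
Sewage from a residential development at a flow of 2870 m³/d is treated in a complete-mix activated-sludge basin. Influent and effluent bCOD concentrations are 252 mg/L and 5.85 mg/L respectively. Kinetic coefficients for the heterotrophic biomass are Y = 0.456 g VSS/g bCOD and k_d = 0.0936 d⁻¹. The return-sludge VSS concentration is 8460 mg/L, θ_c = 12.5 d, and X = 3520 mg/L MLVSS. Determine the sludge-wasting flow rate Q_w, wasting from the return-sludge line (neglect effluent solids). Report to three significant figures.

Steady-state biomass mass balance: V·X·(1 + k_d·θ_c) = Y·Q·(S₀ − S)·θ_c, so V = 0.456 × 2870 × (252 − 5.85) × 12.5 / [3520 × (1 + 0.0936 × 12.5)] = 4.03×10^6 / 7638 = 527.2 m³.
θ_c = V·X/(Q_w·X_r) when wasting from the recycle, so Q_w = V·X/(θ_c·X_r) = 527.2 × 3520 / (12.5 × 8460) = 17.55 m³/d.

Q_w ≈ 17.5 m³/d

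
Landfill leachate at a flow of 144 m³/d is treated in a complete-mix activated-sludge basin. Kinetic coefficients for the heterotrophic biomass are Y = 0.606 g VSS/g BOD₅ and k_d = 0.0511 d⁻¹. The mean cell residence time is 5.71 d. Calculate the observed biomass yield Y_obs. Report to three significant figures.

Correct the yield for decay: Y_obs = Y/(1 + k_d θ_c) = 0.606 / (1 + 0.0511 × 5.71) = 0.606 / 1.292 = 0.4691.

Y_obs ≈ 0.469 g VSS/g BOD₅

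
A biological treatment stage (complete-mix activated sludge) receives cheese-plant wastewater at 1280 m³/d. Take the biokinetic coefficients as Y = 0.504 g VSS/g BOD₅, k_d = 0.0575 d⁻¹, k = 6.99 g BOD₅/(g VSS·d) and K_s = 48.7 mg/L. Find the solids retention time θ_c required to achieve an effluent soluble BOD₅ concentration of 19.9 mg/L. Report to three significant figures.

From 1/θ_c = Y·k·S/(K_s + S) − k_d: Y·k·S/(K_s+S) = 0.504 × 6.99 × 19.9 / (48.7 + 19.9) = 1.022 d⁻¹.
Then 1/θ_c = μ − k_d = 1.022 − 0.0575 = 0.9645 d⁻¹, giving θ_c = 1.037 d.

θ_c ≈ 1.04 d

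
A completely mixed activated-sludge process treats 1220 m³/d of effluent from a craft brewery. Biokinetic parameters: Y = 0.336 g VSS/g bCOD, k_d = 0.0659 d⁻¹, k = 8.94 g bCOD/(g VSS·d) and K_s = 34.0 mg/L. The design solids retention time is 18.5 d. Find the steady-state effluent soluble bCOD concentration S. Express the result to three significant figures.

From the Monod/SRT balance for a CMAS, S = K_s·(1+k_d θ_c)/[θ_c·(Y k − k_d) − 1] = 34.0 × (1 + 0.0659 × 18.5) / [18.5 × (0.336 × 8.94 − 0.0659) − 1] = 75.45 / 53.35 = 1.414 mg/L.

S ≈ 1.41 mg/L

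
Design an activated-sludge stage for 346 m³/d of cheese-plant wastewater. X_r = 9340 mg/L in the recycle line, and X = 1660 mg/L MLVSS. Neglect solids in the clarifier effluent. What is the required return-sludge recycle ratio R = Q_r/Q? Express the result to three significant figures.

R ≈ 0.216

Mass balance around the secondary clarifier (neglecting effluent solids): R = X / (X_r − X) = 1660 / (9340 − 1660) = 0.2161.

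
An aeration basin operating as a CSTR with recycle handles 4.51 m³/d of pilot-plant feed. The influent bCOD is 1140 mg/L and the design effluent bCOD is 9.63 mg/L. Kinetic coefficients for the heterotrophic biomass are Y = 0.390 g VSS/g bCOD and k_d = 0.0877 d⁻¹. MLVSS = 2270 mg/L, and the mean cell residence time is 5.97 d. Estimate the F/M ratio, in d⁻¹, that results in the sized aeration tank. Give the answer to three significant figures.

F/M ≈ 0.660 d⁻¹

Steady-state biomass mass balance: V·X·(1 + k_d·θ_c) = Y·Q·(S₀ − S)·θ_c, so V = 0.390 × 4.51 × (1140 − 9.63) × 5.97 / [2270 × (1 + 0.0877 × 5.97)] = 1.19×10^4 / 3459 = 3.432 m³.
Food-to-microorganism ratio F/M = Q S₀ / (V X) = 4.51 × 1140 / (3.432 × 2270) = 0.6599 d⁻¹.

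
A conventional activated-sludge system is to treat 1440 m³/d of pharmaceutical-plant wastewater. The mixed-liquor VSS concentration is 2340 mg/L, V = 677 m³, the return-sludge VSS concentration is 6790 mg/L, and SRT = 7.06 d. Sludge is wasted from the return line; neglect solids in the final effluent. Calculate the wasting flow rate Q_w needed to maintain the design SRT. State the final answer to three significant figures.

Q_w ≈ 33.0 m³/d

Wasting from the return line (neglecting effluent solids): Q_w = V·X / (θ_c·X_r) = 677.0 × 2340 / (7.06 × 6790) = 33.05 m³/d.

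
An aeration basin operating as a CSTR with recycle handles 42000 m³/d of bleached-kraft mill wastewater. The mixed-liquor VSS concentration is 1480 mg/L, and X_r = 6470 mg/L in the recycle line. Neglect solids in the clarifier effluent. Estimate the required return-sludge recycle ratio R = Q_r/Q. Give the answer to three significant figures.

R = Q_r/Q = X/(X_r − X) = 1480 / (6470 − 1480) = 0.2966.

R ≈ 0.297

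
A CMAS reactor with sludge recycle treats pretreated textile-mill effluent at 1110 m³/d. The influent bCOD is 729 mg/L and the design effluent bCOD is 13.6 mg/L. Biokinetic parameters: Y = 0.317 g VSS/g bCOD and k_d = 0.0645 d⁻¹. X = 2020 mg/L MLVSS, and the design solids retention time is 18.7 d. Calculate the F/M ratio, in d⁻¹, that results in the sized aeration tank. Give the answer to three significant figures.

Steady-state biomass mass balance: V·X·(1 + k_d·θ_c) = Y·Q·(S₀ − S)·θ_c, so V = 0.317 × 1110 × (729 − 13.6) × 18.7 / [2020 × (1 + 0.0645 × 18.7)] = 4.71×10^6 / 4456 = 1056 m³.
F/M = applied load / biomass = Q·S₀/(V·X) = 1110 × 729 / (1056 × 2020) = 0.3792 d⁻¹.

F/M ≈ 0.379 d⁻¹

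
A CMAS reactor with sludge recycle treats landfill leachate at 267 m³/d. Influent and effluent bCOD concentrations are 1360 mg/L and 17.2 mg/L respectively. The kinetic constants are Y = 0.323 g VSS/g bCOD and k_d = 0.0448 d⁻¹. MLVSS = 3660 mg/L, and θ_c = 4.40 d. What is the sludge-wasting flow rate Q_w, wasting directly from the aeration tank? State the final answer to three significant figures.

Rearranging the biomass balance for a CMAS with decay, V = Y·Q·ΔS·θ_c / [X·(1+k_d θ_c)] = 0.323 × 267 × (1360 − 17.2) × 4.40 / [3660 × (1 + 0.0448 × 4.40)] = 5.1×10^5 / 4381 = 116.3 m³.
With mixed-liquor wasting, θ_c = V/Q_w, so Q_w = V/θ_c = 116.3/4.40 = 26.43 m³/d.

Q_w ≈ 26.4 m³/d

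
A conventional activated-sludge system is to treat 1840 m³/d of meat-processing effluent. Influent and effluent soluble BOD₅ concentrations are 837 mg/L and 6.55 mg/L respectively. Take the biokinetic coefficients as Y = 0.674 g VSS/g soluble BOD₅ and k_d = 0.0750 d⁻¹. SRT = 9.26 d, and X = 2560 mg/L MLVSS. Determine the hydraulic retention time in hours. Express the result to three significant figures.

Rearranging the biomass balance for a CMAS with decay, V = Y·Q·ΔS·θ_c / [X·(1+k_d θ_c)] = 0.674 × 1840 × (837 − 6.55) × 9.26 / [2560 × (1 + 0.0750 × 9.26)] = 9.54×10^6 / 4338 = 2198 m³.
Hydraulic retention time τ = V/Q = 2198 / 1840 = 1.195 d = 28.68 h.

τ ≈ 28.7 h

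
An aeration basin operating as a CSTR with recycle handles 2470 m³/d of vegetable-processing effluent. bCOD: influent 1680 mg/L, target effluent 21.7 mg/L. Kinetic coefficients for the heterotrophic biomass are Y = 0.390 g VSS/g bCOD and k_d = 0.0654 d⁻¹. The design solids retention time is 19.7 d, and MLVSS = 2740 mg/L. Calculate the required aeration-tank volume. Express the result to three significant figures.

V ≈ 5020 m³

Rearranging the biomass balance for a CMAS with decay, V = Y·Q·ΔS·θ_c / [X·(1+k_d θ_c)] = 0.390 × 2470 × (1680 − 21.7) × 19.7 / [2740 × (1 + 0.0654 × 19.7)] = 3.15×10^7 / 6270 = 5019 m³.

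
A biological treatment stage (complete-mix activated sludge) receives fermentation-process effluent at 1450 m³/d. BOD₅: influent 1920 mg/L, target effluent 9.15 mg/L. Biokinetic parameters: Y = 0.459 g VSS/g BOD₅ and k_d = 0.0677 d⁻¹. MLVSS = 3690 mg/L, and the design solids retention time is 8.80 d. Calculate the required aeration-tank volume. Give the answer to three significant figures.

Rearranging the biomass balance for a CMAS with decay, V = Y·Q·ΔS·θ_c / [X·(1+k_d θ_c)] = 0.459 × 1450 × (1920 − 9.15) × 8.80 / [3690 × (1 + 0.0677 × 8.80)] = 1.12×10^7 / 5888 = 1901 m³.

V ≈ 1900 m³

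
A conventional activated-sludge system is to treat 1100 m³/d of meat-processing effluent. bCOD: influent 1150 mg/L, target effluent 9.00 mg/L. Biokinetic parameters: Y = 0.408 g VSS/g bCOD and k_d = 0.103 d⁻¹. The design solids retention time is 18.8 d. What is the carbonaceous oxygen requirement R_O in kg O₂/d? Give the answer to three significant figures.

Correct the yield for decay: Y_obs = Y/(1 + k_d θ_c) = 0.408 / (1 + 0.103 × 18.8) = 0.408 / 2.936 = 0.1389.
Q·(S₀ − S) = 1100 × (1150 − 9.00) × 10⁻³ = 1255 kg/d removed.
P_X = Y_obs·Q·(S₀ − S) = 0.1389 × 1255 = 174.4 kg VSS/d.
R_O = Q·ΔS − 1.42 P_X = 1255 − 247.6 = 1007 kg O₂/d.

R_O ≈ 1010 kg O₂/d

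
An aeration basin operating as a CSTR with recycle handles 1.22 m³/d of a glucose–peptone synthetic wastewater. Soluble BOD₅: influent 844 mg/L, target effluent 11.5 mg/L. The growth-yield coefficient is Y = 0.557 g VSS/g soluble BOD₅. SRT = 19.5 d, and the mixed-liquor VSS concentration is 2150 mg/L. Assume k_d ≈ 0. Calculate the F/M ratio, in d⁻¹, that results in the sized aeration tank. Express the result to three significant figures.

F/M ≈ 0.0933 d⁻¹

With k_d = 0 the design equation reduces to V = Y Q (S₀−S) θ_c / X = 0.557 × 1.22 × (844 − 11.5) × 19.5 / 2150 = 5.131 m³.
F/M = applied load / biomass = Q·S₀/(V·X) = 1.22 × 844 / (5.131 × 2150) = 0.09334 d⁻¹.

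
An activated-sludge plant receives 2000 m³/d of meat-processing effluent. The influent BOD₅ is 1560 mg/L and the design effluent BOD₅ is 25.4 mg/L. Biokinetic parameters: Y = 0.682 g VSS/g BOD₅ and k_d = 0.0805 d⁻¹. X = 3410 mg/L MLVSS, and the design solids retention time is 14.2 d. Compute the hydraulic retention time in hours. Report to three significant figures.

From the SRT design equation V = Y Q (S₀−S) θ_c / [X (1 + k_d θ_c)] = 0.682 × 2000 × (1560 − 25.4) × 14.2 / [3410 × (1 + 0.0805 × 14.2)] = 2.97×10^7 / 7308 = 4067 m³.
τ = V/Q = 4067/2000 = 2.034 d, or 48.81 h.

τ ≈ 48.8 h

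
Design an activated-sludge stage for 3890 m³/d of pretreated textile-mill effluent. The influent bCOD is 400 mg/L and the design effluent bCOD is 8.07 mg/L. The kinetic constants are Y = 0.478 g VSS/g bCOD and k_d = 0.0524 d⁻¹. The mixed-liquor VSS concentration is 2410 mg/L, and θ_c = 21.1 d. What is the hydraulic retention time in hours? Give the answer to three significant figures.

τ ≈ 18.7 h

From the SRT design equation V = Y Q (S₀−S) θ_c / [X (1 + k_d θ_c)] = 0.478 × 3890 × (400 − 8.07) × 21.1 / [2410 × (1 + 0.0524 × 21.1)] = 1.54×10^7 / 5075 = 3030 m³.
HRT = V/Q = 3030 m³ / 3890 m³·d⁻¹ = 0.7790 d × 24 = 18.70 h.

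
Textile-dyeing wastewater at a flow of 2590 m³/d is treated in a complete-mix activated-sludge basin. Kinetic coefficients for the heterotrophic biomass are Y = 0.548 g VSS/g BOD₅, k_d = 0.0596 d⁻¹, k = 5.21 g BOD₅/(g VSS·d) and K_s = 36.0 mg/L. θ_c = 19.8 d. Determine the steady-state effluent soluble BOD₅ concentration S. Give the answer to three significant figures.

For a completely mixed reactor with recycle the Lawrence–McCarty relation gives S = K_s·(1 + k_d·θ_c) / [θ_c·(Y·k − k_d) − 1] = 36.0 × (1 + 0.0596 × 19.8) / [19.8 × (0.548 × 5.21 − 0.0596) − 1] = 78.48 / 54.35 = 1.444 mg/L.

S ≈ 1.44 mg/L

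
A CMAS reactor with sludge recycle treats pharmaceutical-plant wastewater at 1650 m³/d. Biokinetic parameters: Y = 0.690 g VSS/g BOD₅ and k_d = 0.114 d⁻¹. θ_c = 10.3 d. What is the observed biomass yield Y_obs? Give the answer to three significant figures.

Y_obs ≈ 0.317 g VSS/g BOD₅

Y_obs = Y / (1 + k_d θ_c) = 0.690 / (1 + 0.114 × 10.3) = 0.690 / 2.174 = 0.3174.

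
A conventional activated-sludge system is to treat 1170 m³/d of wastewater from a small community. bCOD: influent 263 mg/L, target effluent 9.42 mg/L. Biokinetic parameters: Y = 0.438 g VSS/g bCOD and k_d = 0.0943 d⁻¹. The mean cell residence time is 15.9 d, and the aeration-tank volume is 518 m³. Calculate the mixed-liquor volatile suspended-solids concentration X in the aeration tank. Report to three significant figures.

X = Y·Q·ΔS·θ_c / [V·(1 + k_d θ_c)] = 0.438 × 1170 × (263 − 9.42) × 15.9 / [518 × (1 + 0.0943 × 15.9)] = 1596 mg/L.

X ≈ 1600 mg/L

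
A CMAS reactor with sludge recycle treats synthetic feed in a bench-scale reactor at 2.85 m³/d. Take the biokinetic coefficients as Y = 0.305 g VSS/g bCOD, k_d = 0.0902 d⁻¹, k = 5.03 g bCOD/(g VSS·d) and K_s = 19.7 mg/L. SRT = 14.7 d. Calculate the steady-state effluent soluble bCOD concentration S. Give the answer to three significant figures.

Effluent substrate depends only on kinetics and SRT: S = K_s(1 + k_d θ_c) / [θ_c(Yk − k_d) − 1] = 19.7 × (1 + 0.0902 × 14.7) / [14.7 × (0.305 × 5.03 − 0.0902) − 1] = 45.82 / 20.23 = 2.265 mg/L.

S ≈ 2.27 mg/L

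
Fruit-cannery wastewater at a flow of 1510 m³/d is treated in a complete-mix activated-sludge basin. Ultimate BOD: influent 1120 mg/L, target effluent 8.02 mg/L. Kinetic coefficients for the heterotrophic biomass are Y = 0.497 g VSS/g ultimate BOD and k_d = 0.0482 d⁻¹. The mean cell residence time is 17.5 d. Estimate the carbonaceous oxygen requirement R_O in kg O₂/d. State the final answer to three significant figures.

R_O ≈ 1040 kg O₂/d

Correct the yield for decay: Y_obs = Y/(1 + k_d θ_c) = 0.497 / (1 + 0.0482 × 17.5) = 0.497 / 1.844 = 0.2696.
ΔS = 1120 − 8.02 = 1112 mg/L, so the substrate removal rate is 1510 × 1112/1000 = 1679 kg ultimate BOD/d.
Biomass synthesised: P_X = Y_obs × 1679 = 452.7 kg VSS/d.
Carbonaceous O₂ demand = substrate oxidised − cell-mass equivalent = 1679 − 1.42 × 452.7 = 1036 kg O₂/d.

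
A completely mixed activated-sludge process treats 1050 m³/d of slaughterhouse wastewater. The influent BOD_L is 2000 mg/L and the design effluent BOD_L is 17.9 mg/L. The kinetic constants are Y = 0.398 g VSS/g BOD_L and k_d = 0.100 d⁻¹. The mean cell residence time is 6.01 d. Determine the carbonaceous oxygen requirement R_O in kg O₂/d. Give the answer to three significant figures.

R_O ≈ 1350 kg O₂/d

Y_obs = Y / (1 + k_d θ_c) = 0.398 / (1 + 0.100 × 6.01) = 0.398 / 1.601 = 0.2486.
Substrate removed = Q·(S₀ − S) = 1050 m³/d × (2000 − 17.9) g/m³ = 2.08×10^6 g/d = 2081 kg/d.
P_X = Y_obs·Q·(S₀ − S) = 0.2486 × 2081 = 517.4 kg VSS/d.
R_O = Q·ΔS − 1.42 P_X = 2081 − 734.7 = 1347 kg O₂/d.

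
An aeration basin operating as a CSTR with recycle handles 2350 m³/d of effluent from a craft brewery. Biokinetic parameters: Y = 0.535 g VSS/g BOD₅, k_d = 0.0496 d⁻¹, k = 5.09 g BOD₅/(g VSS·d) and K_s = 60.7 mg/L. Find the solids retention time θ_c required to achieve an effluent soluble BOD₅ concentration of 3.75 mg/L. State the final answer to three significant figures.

At the target effluent, Y k S/(K_s+S) = 0.535×5.09×3.75/64.45 = 0.1584 d⁻¹.
Then 1/θ_c = μ − k_d = 0.1584 − 0.0496 = 0.1088 d⁻¹, giving θ_c = 9.187 d.

θ_c ≈ 9.19 d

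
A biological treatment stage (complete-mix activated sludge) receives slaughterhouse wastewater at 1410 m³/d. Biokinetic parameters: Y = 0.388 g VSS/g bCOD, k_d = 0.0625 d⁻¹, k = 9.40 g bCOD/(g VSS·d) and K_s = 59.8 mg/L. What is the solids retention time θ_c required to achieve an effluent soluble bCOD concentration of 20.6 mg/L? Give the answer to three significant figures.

From 1/θ_c = Y·k·S/(K_s + S) − k_d: Y·k·S/(K_s+S) = 0.388 × 9.40 × 20.6 / (59.8 + 20.6) = 0.9345 d⁻¹.
Then 1/θ_c = μ − k_d = 0.9345 − 0.0625 = 0.8720 d⁻¹, giving θ_c = 1.147 d.

θ_c ≈ 1.15 d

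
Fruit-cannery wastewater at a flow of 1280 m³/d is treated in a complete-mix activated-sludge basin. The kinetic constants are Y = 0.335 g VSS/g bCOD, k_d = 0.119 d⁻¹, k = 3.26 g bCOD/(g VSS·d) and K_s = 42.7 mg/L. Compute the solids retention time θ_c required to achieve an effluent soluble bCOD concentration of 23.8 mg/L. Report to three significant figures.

θ_c ≈ 3.68 d

At the target effluent, Y k S/(K_s+S) = 0.335×3.26×23.8/66.50 = 0.3909 d⁻¹.
θ_c = 1/(μ − k_d) = 1/(0.3909 − 0.119) = 1/0.2719 = 3.678 d.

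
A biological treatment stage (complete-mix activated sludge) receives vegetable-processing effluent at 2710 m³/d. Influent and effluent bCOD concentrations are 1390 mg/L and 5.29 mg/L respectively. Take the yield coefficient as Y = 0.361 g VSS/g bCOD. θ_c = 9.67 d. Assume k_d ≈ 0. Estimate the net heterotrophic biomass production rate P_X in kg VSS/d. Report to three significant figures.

No decay correction is needed, so Y_obs = Y = 0.361.
Q·(S₀ − S) = 2710 × (1390 − 5.29) × 10⁻³ = 3753 kg/d removed.
So the net sludge growth is P_X = 0.3610 × 3753 = 1355 kg VSS/d.

P_X ≈ 1350 kg VSS/d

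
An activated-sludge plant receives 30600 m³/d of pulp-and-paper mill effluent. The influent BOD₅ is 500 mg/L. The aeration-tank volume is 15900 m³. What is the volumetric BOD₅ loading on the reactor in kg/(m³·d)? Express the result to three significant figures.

Applied BOD₅ load per unit volume = Q·S₀/V = (30600 × 500/1000)/15900 = 0.9623 kg BOD₅·m⁻³·d⁻¹.

L_v ≈ 0.962 kg BOD₅/(m³·d)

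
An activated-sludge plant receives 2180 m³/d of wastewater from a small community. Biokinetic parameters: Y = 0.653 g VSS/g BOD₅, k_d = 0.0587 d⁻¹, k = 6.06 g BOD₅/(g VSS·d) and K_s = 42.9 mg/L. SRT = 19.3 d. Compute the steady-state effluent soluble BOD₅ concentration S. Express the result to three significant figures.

S ≈ 1.23 mg/L

For a completely mixed reactor with recycle the Lawrence–McCarty relation gives S = K_s·(1 + k_d·θ_c) / [θ_c·(Y·k − k_d) − 1] = 42.9 × (1 + 0.0587 × 19.3) / [19.3 × (0.653 × 6.06 − 0.0587) − 1] = 91.50 / 74.24 = 1.233 mg/L.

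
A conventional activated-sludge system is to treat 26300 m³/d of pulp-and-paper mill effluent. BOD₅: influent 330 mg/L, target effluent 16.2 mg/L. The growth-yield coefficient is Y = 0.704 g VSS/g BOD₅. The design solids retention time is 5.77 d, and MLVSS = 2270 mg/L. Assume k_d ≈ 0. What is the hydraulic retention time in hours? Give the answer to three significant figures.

With k_d = 0 the design equation reduces to V = Y Q (S₀−S) θ_c / X = 0.704 × 26300 × (330 − 16.2) × 5.77 / 2270 = 14768 m³.
τ = V/Q = 14768/26300 = 0.5615 d, or 13.48 h.

τ ≈ 13.5 h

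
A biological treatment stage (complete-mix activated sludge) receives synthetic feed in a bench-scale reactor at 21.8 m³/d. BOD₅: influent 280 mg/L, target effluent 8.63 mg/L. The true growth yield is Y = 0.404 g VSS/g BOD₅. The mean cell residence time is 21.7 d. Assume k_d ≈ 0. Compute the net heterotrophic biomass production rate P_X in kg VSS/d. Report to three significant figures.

P_X ≈ 2.39 kg VSS/d

Since k_d ≈ 0, Y_obs = Y = 0.404 g VSS/g BOD₅.
Q·(S₀ − S) = 21.8 × (280 − 8.63) × 10⁻³ = 5.916 kg/d removed.
P_X = Y_obs · Q(S₀ − S) = 0.4040 × 5.916 = 2.390 kg VSS/d.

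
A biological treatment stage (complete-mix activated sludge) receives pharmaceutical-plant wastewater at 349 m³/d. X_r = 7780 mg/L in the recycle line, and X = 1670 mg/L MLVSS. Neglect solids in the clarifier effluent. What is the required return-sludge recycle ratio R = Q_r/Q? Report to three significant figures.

Solids balance on the clarifier gives (1+R)X = R·X_r, so R = X/(X_r − X) = 1670 / (7780 − 1670) = 0.2733.

R ≈ 0.273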